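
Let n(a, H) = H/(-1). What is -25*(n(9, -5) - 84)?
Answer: 1975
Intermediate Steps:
n(a, H) = -H (n(a, H) = H*(-1) = -H)
-25*(n(9, -5) - 84) = -25*(-1*(-5) - 84) = -25*(5 - 84) = -25*(-79) = 1975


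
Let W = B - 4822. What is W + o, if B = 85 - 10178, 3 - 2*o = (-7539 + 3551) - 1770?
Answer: -24069/2 ≈ -12035.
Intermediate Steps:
o = 5761/2 (o = 3/2 - ((-7539 + 3551) - 1770)/2 = 3/2 - (-3988 - 1770)/2 = 3/2 - ½*(-5758) = 3/2 + 2879 = 5761/2 ≈ 2880.5)
B = -10093
W = -14915 (W = -10093 - 4822 = -14915)
W + o = -14915 + 5761/2 = -24069/2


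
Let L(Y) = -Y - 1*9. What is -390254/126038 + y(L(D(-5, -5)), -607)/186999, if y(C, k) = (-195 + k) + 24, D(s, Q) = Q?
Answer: -36537582655/11784489981 ≈ -3.1005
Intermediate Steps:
L(Y) = -9 - Y (L(Y) = -Y - 9 = -9 - Y)
y(C, k) = -171 + k
-390254/126038 + y(L(D(-5, -5)), -607)/186999 = -390254/126038 + (-171 - 607)/186999 = -390254*1/126038 - 778*1/186999 = -195127/63019 - 778/186999 = -36537582655/11784489981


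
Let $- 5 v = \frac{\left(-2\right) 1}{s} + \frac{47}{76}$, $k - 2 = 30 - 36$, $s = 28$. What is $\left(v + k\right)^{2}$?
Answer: $\frac{119486761}{7075600} \approx 16.887$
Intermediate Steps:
$k = -4$ ($k = 2 + \left(30 - 36\right) = 2 - 6 = -4$)
$v = - \frac{291}{2660}$ ($v = - \frac{\frac{\left(-2\right) 1}{28} + \frac{47}{76}}{5} = - \frac{\left(-2\right) \frac{1}{28} + 47 \cdot \frac{1}{76}}{5} = - \frac{- \frac{1}{14} + \frac{47}{76}}{5} = \left(- \frac{1}{5}\right) \frac{291}{532} = - \frac{291}{2660} \approx -0.1094$)
$\left(v + k\right)^{2} = \left(- \frac{291}{2660} - 4\right)^{2} = \left(- \frac{10931}{2660}\right)^{2} = \frac{119486761}{7075600}$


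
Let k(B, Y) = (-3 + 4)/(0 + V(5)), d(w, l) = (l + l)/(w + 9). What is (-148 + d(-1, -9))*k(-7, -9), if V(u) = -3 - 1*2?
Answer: 601/20 ≈ 30.050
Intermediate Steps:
V(u) = -5 (V(u) = -3 - 2 = -5)
d(w, l) = 2*l/(9 + w) (d(w, l) = (2*l)/(9 + w) = 2*l/(9 + w))
k(B, Y) = -1/5 (k(B, Y) = (-3 + 4)/(0 - 5) = 1/(-5) = 1*(-1/5) = -1/5)
(-148 + d(-1, -9))*k(-7, -9) = (-148 + 2*(-9)/(9 - 1))*(-1/5) = (-148 + 2*(-9)/8)*(-1/5) = (-148 + 2*(-9)*(1/8))*(-1/5) = (-148 - 9/4)*(-1/5) = -601/4*(-1/5) = 601/20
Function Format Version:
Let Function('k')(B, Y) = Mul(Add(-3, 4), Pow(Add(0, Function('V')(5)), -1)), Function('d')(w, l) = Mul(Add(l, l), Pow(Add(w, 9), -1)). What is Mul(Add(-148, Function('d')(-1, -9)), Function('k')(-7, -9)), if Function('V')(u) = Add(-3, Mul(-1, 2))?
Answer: Rational(601, 20) ≈ 30.050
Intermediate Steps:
Function('V')(u) = -5 (Function('V')(u) = Add(-3, -2) = -5)
Function('d')(w, l) = Mul(2, l, Pow(Add(9, w), -1)) (Function('d')(w, l) = Mul(Mul(2, l), Pow(Add(9, w), -1)) = Mul(2, l, Pow(Add(9, w), -1)))
Function('k')(B, Y) = Rational(-1, 5) (Function('k')(B, Y) = Mul(Add(-3, 4), Pow(Add(0, -5), -1)) = Mul(1, Pow(-5, -1)) = Mul(1, Rational(-1, 5)) = Rational(-1, 5))
Mul(Add(-148, Function('d')(-1, -9)), Function('k')(-7, -9)) = Mul(Add(-148, Mul(2, -9, Pow(Add(9, -1), -1))), Rational(-1, 5)) = Mul(Add(-148, Mul(2, -9, Pow(8, -1))), Rational(-1, 5)) = Mul(Add(-148, Mul(2, -9, Rational(1, 8))), Rational(-1, 5)) = Mul(Add(-148, Rational(-9, 4)), Rational(-1, 5)) = Mul(Rational(-601, 4), Rational(-1, 5)) = Rational(601, 20)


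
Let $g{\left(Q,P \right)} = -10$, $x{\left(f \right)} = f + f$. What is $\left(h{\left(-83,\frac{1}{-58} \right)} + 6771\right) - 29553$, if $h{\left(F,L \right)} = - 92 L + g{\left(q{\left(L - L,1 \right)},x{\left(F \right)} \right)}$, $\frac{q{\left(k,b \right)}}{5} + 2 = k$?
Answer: $- \frac{660922}{29} \approx -22790.0$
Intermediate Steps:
$x{\left(f \right)} = 2 f$
$q{\left(k,b \right)} = -10 + 5 k$
$h{\left(F,L \right)} = -10 - 92 L$ ($h{\left(F,L \right)} = - 92 L - 10 = -10 - 92 L$)
$\left(h{\left(-83,\frac{1}{-58} \right)} + 6771\right) - 29553 = \left(\left(-10 - \frac{92}{-58}\right) + 6771\right) - 29553 = \left(\left(-10 - - \frac{46}{29}\right) + 6771\right) - 29553 = \left(\left(-10 + \frac{46}{29}\right) + 6771\right) - 29553 = \left(- \frac{244}{29} + 6771\right) - 29553 = \frac{196115}{29} - 29553 = - \frac{660922}{29}$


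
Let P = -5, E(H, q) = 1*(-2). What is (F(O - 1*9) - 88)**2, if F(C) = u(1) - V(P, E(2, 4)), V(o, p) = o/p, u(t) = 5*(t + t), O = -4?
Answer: 25921/4 ≈ 6480.3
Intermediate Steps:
E(H, q) = -2
u(t) = 10*t (u(t) = 5*(2*t) = 10*t)
F(C) = 15/2 (F(C) = 10*1 - (-5)/(-2) = 10 - (-5)*(-1)/2 = 10 - 1*5/2 = 10 - 5/2 = 15/2)
(F(O - 1*9) - 88)**2 = (15/2 - 88)**2 = (-161/2)**2 = 25921/4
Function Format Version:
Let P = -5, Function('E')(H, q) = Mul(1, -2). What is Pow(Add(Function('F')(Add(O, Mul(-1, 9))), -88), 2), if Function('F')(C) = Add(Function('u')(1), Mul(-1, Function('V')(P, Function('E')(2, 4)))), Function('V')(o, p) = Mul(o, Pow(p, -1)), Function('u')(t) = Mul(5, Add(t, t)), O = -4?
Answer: Rational(25921, 4) ≈ 6480.3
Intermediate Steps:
Function('E')(H, q) = -2
Function('u')(t) = Mul(10, t) (Function('u')(t) = Mul(5, Mul(2, t)) = Mul(10, t))
Function('F')(C) = Rational(15, 2) (Function('F')(C) = Add(Mul(10, 1), Mul(-1, Mul(-5, Pow(-2, -1)))) = Add(10, Mul(-1, Mul(-5, Rational(-1, 2)))) = Add(10, Mul(-1, Rational(5, 2))) = Add(10, Rational(-5, 2)) = Rational(15, 2))
Pow(Add(Function('F')(Add(O, Mul(-1, 9))), -88), 2) = Pow(Add(Rational(15, 2), -88), 2) = Pow(Rational(-161, 2), 2) = Rational(25921, 4)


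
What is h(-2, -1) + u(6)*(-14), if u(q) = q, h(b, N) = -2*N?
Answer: -82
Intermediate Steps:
h(-2, -1) + u(6)*(-14) = -2*(-1) + 6*(-14) = 2 - 84 = -82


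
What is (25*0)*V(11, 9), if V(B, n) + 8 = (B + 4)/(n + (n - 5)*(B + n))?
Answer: 0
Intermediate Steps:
V(B, n) = -8 + (4 + B)/(n + (-5 + n)*(B + n)) (V(B, n) = -8 + (B + 4)/(n + (n - 5)*(B + n)) = -8 + (4 + B)/(n + (-5 + n)*(B + n)))
(25*0)*V(11, 9) = (25*0)*((4 - 8*9² + 32*9 + 41*11 - 8*11*9)/(9² - 5*11 - 4*9 + 11*9)) = 0*((4 - 8*81 + 288 + 451 - 792)/(81 - 55 - 36 + 99)) = 0*((4 - 648 + 288 + 451 - 792)/89) = 0*((1/89)*(-697)) = 0*(-697/89) = 0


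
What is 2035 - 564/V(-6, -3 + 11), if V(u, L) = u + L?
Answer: 1753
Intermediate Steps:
V(u, L) = L + u
2035 - 564/V(-6, -3 + 11) = 2035 - 564/((-3 + 11) - 6) = 2035 - 564/(8 - 6) = 2035 - 564/2 = 2035 - 564*½ = 2035 - 282 = 1753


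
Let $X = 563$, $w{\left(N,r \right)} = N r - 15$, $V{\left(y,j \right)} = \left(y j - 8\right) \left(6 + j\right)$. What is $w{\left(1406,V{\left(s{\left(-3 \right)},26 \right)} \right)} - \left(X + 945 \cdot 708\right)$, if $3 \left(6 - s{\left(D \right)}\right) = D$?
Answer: $7158970$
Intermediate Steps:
$s{\left(D \right)} = 6 - \frac{D}{3}$
$V{\left(y,j \right)} = \left(-8 + j y\right) \left(6 + j\right)$ ($V{\left(y,j \right)} = \left(j y - 8\right) \left(6 + j\right) = \left(-8 + j y\right) \left(6 + j\right)$)
$w{\left(N,r \right)} = -15 + N r$
$w{\left(1406,V{\left(s{\left(-3 \right)},26 \right)} \right)} - \left(X + 945 \cdot 708\right) = \left(-15 + 1406 \left(-48 - 208 + \left(6 - -1\right) 26^{2} + 6 \cdot 26 \left(6 - -1\right)\right)\right) - \left(563 + 945 \cdot 708\right) = \left(-15 + 1406 \left(-48 - 208 + \left(6 + 1\right) 676 + 6 \cdot 26 \left(6 + 1\right)\right)\right) - \left(563 + 669060\right) = \left(-15 + 1406 \left(-48 - 208 + 7 \cdot 676 + 6 \cdot 26 \cdot 7\right)\right) - 669623 = \left(-15 + 1406 \left(-48 - 208 + 4732 + 1092\right)\right) - 669623 = \left(-15 + 1406 \cdot 5568\right) - 669623 = \left(-15 + 7828608\right) - 669623 = 7828593 - 669623 = 7158970$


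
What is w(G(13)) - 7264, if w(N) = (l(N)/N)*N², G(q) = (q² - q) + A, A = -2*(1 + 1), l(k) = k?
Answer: 15840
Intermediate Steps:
A = -4 (A = -2*2 = -4)
G(q) = -4 + q² - q (G(q) = (q² - q) - 4 = -4 + q² - q)
w(N) = N² (w(N) = (N/N)*N² = 1*N² = N²)
w(G(13)) - 7264 = (-4 + 13² - 1*13)² - 7264 = (-4 + 169 - 13)² - 7264 = 152² - 7264 = 23104 - 7264 = 15840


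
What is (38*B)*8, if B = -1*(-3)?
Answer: 912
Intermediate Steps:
B = 3
(38*B)*8 = (38*3)*8 = 114*8 = 912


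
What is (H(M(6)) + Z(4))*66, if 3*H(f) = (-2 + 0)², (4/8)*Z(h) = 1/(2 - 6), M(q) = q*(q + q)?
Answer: 55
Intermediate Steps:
M(q) = 2*q² (M(q) = q*(2*q) = 2*q²)
Z(h) = -½ (Z(h) = 2/(2 - 6) = 2/(-4) = 2*(-¼) = -½)
H(f) = 4/3 (H(f) = (-2 + 0)²/3 = (⅓)*(-2)² = (⅓)*4 = 4/3)
(H(M(6)) + Z(4))*66 = (4/3 - ½)*66 = (⅚)*66 = 55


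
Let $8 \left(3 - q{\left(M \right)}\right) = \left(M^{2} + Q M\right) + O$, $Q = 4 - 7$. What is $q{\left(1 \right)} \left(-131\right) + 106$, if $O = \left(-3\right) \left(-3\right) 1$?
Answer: $- \frac{1379}{8} \approx -172.38$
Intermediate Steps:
$Q = -3$ ($Q = 4 - 7 = -3$)
$O = 9$ ($O = 9 \cdot 1 = 9$)
$q{\left(M \right)} = \frac{15}{8} - \frac{M^{2}}{8} + \frac{3 M}{8}$ ($q{\left(M \right)} = 3 - \frac{\left(M^{2} - 3 M\right) + 9}{8} = 3 - \frac{9 + M^{2} - 3 M}{8} = 3 - \left(\frac{9}{8} - \frac{3 M}{8} + \frac{M^{2}}{8}\right) = \frac{15}{8} - \frac{M^{2}}{8} + \frac{3 M}{8}$)
$q{\left(1 \right)} \left(-131\right) + 106 = \left(\frac{15}{8} - \frac{1^{2}}{8} + \frac{3}{8} \cdot 1\right) \left(-131\right) + 106 = \left(\frac{15}{8} - \frac{1}{8} + \frac{3}{8}\right) \left(-131\right) + 106 = \frac{17}{8} \left(-131\right) + 106 = - \frac{2227}{8} + 106 = - \frac{1379}{8}$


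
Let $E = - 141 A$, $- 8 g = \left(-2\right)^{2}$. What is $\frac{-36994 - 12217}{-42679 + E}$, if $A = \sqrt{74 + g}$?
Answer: $\frac{85725562}{74287175} - \frac{6938751 \sqrt{6}}{520010225} \approx 1.1213$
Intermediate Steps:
$g = - \frac{1}{2}$ ($g = - \frac{\left(-2\right)^{2}}{8} = \left(- \frac{1}{8}\right) 4 = - \frac{1}{2} \approx -0.5$)
$A = \frac{7 \sqrt{6}}{2}$ ($A = \sqrt{74 - \frac{1}{2}} = \sqrt{\frac{147}{2}} = \frac{7 \sqrt{6}}{2} \approx 8.5732$)
$E = - \frac{987 \sqrt{6}}{2}$ ($E = - 141 \frac{7 \sqrt{6}}{2} = - \frac{987 \sqrt{6}}{2} \approx -1208.8$)
$\frac{-36994 - 12217}{-42679 + E} = \frac{-36994 - 12217}{-42679 - \frac{987 \sqrt{6}}{2}} = - \frac{49211}{-42679 - \frac{987 \sqrt{6}}{2}}$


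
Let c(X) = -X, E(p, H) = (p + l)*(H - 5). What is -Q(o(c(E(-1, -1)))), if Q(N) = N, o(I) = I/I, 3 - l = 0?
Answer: -1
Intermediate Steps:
l = 3 (l = 3 - 1*0 = 3 + 0 = 3)
E(p, H) = (-5 + H)*(3 + p) (E(p, H) = (p + 3)*(H - 5) = (3 + p)*(-5 + H) = (-5 + H)*(3 + p))
o(I) = 1
-Q(o(c(E(-1, -1)))) = -1*1 = -1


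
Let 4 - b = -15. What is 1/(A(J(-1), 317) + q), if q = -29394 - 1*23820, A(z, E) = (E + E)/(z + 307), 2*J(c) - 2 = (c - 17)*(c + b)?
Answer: -73/3884305 ≈ -1.8794e-5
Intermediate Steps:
b = 19 (b = 4 - 1*(-15) = 4 + 15 = 19)
J(c) = 1 + (-17 + c)*(19 + c)/2 (J(c) = 1 + ((c - 17)*(c + 19))/2 = 1 + ((-17 + c)*(19 + c))/2 = 1 + (-17 + c)*(19 + c)/2)
A(z, E) = 2*E/(307 + z) (A(z, E) = (2*E)/(307 + z) = 2*E/(307 + z))
q = -53214 (q = -29394 - 23820 = -53214)
1/(A(J(-1), 317) + q) = 1/(2*317/(307 + (-321/2 - 1 + (½)*(-1)²)) - 53214) = 1/(2*317/(307 + (-321/2 - 1 + (½)*1)) - 53214) = 1/(2*317/(307 + (-321/2 - 1 + ½)) - 53214) = 1/(2*317/(307 - 161) - 53214) = 1/(2*317/146 - 53214) = 1/(2*317*(1/146) - 53214) = 1/(317/73 - 53214) = 1/(-3884305/73) = -73/3884305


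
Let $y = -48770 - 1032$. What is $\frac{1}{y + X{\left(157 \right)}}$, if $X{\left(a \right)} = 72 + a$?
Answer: $- \frac{1}{49573} \approx -2.0172 \cdot 10^{-5}$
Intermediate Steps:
$y = -49802$
$\frac{1}{y + X{\left(157 \right)}} = \frac{1}{-49802 + \left(72 + 157\right)} = \frac{1}{-49802 + 229} = \frac{1}{-49573} = - \frac{1}{49573}$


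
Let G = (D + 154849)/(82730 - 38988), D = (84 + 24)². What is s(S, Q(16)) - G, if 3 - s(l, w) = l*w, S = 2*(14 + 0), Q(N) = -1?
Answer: 1189489/43742 ≈ 27.193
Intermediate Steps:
D = 11664 (D = 108² = 11664)
G = 166513/43742 (G = (11664 + 154849)/(82730 - 38988) = 166513/43742 ≈ 3.8067)
S = 28 (S = 2*14 = 28)
s(l, w) = 3 - l*w
s(S, Q(16)) - G = (3 - 1*28*(-1)) - 1*166513/43742 = (3 + 28) - 166513/43742 = 31 - 166513/43742 = 1189489/43742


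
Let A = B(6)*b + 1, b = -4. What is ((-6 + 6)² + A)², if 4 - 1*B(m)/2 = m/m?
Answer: 529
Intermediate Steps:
B(m) = 6 (B(m) = 8 - 2*m/m = 8 - 2*1 = 8 - 2 = 6)
A = -23 (A = 6*(-4) + 1 = -24 + 1 = -23)
((-6 + 6)² + A)² = ((-6 + 6)² - 23)² = (0² - 23)² = (0 - 23)² = (-23)² = 529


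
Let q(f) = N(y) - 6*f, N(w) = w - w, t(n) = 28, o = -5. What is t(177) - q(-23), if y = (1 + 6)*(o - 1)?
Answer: -110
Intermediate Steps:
y = -42 (y = (1 + 6)*(-5 - 1) = 7*(-6) = -42)
N(w) = 0
q(f) = -6*f (q(f) = 0 - 6*f = -6*f)
t(177) - q(-23) = 28 - (-6)*(-23) = 28 - 1*138 = 28 - 138 = -110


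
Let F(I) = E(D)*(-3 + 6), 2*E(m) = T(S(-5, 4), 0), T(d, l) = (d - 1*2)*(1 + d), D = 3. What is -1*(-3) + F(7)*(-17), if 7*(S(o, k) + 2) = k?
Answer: -1689/49 ≈ -34.469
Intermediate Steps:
S(o, k) = -2 + k/7
T(d, l) = (1 + d)*(-2 + d) (T(d, l) = (d - 2)*(1 + d) = (-2 + d)*(1 + d) = (1 + d)*(-2 + d))
E(m) = 36/49 (E(m) = (-2 + (-2 + (1/7)*4)**2 - (-2 + (1/7)*4))/2 = (-2 + (-2 + 4/7)**2 - (-2 + 4/7))/2 = (-2 + (-10/7)**2 - 1*(-10/7))/2 = (-2 + 100/49 + 10/7)/2 = (1/2)*(72/49) = 36/49)
F(I) = 108/49 (F(I) = 36*(-3 + 6)/49 = (36/49)*3 = 108/49)
-1*(-3) + F(7)*(-17) = -1*(-3) + (108/49)*(-17) = 3 - 1836/49 = -1689/49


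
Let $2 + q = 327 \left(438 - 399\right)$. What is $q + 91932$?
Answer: $104683$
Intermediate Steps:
$q = 12751$ ($q = -2 + 327 \left(438 - 399\right) = -2 + 327 \cdot 39 = -2 + 12753 = 12751$)
$q + 91932 = 12751 + 91932 = 104683$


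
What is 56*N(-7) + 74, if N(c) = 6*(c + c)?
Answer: -4630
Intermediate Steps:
N(c) = 12*c (N(c) = 6*(2*c) = 12*c)
56*N(-7) + 74 = 56*(12*(-7)) + 74 = 56*(-84) + 74 = -4704 + 74 = -4630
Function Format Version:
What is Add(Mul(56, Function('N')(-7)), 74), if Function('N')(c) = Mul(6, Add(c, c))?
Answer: -4630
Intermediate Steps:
Function('N')(c) = Mul(12, c) (Function('N')(c) = Mul(6, Mul(2, c)) = Mul(12, c))
Add(Mul(56, Function('N')(-7)), 74) = Add(Mul(56, Mul(12, -7)), 74) = Add(Mul(56, -84), 74) = Add(-4704, 74) = -4630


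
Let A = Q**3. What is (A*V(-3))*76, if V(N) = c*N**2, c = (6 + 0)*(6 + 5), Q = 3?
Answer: 1218888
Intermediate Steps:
c = 66 (c = 6*11 = 66)
A = 27 (A = 3**3 = 27)
V(N) = 66*N**2
(A*V(-3))*76 = (27*(66*(-3)**2))*76 = (27*(66*9))*76 = (27*594)*76 = 16038*76 = 1218888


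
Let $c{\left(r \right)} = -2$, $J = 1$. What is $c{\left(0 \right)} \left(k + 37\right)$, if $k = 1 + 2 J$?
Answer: $-80$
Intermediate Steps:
$k = 3$ ($k = 1 + 2 \cdot 1 = 1 + 2 = 3$)
$c{\left(0 \right)} \left(k + 37\right) = - 2 \left(3 + 37\right) = \left(-2\right) 40 = -80$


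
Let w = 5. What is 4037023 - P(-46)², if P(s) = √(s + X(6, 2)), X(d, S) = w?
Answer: 4037064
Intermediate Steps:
X(d, S) = 5
P(s) = √(5 + s) (P(s) = √(s + 5) = √(5 + s))
4037023 - P(-46)² = 4037023 - (√(5 - 46))² = 4037023 - (√(-41))² = 4037023 - (I*√41)² = 4037023 - 1*(-41) = 4037023 + 41 = 4037064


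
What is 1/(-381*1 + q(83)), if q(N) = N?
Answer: -1/298 ≈ -0.0033557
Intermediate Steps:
1/(-381*1 + q(83)) = 1/(-381*1 + 83) = 1/(-381 + 83) = 1/(-298) = -1/298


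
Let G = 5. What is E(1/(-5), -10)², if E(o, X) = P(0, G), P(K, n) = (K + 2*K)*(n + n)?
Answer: 0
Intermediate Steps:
P(K, n) = 6*K*n (P(K, n) = (3*K)*(2*n) = 6*K*n)
E(o, X) = 0 (E(o, X) = 6*0*5 = 0)
E(1/(-5), -10)² = 0² = 0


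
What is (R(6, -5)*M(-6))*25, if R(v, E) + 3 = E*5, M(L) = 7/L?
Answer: 2450/3 ≈ 816.67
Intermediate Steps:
R(v, E) = -3 + 5*E (R(v, E) = -3 + E*5 = -3 + 5*E)
(R(6, -5)*M(-6))*25 = ((-3 + 5*(-5))*(7/(-6)))*25 = ((-3 - 25)*(7*(-⅙)))*25 = -28*(-7/6)*25 = (98/3)*25 = 2450/3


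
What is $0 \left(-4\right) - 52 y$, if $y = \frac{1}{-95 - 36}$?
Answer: $\frac{52}{131} \approx 0.39695$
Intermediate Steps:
$y = - \frac{1}{131}$ ($y = \frac{1}{-131} = - \frac{1}{131} \approx -0.0076336$)
$0 \left(-4\right) - 52 y = 0 \left(-4\right) - - \frac{52}{131} = 0 + \frac{52}{131} = \frac{52}{131}$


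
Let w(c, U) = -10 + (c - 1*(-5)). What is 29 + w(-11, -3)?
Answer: 13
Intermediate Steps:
w(c, U) = -5 + c (w(c, U) = -10 + (c + 5) = -10 + (5 + c) = -5 + c)
29 + w(-11, -3) = 29 + (-5 - 11) = 29 - 16 = 13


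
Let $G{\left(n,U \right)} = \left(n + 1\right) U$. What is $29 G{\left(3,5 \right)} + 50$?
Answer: $630$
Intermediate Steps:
$G{\left(n,U \right)} = U \left(1 + n\right)$ ($G{\left(n,U \right)} = \left(1 + n\right) U = U \left(1 + n\right)$)
$29 G{\left(3,5 \right)} + 50 = 29 \cdot 5 \left(1 + 3\right) + 50 = 29 \cdot 5 \cdot 4 + 50 = 29 \cdot 20 + 50 = 580 + 50 = 630$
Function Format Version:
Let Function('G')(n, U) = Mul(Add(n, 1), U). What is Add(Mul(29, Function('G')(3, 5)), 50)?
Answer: 630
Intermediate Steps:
Function('G')(n, U) = Mul(U, Add(1, n)) (Function('G')(n, U) = Mul(Add(1, n), U) = Mul(U, Add(1, n)))
Add(Mul(29, Function('G')(3, 5)), 50) = Add(Mul(29, Mul(5, Add(1, 3))), 50) = Add(Mul(29, Mul(5, 4)), 50) = Add(Mul(29, 20), 50) = Add(580, 50) = 630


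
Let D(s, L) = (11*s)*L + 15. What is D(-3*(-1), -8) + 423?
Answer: 174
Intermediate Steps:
D(s, L) = 15 + 11*L*s (D(s, L) = 11*L*s + 15 = 15 + 11*L*s)
D(-3*(-1), -8) + 423 = (15 + 11*(-8)*(-3*(-1))) + 423 = (15 + 11*(-8)*3) + 423 = (15 - 264) + 423 = -249 + 423 = 174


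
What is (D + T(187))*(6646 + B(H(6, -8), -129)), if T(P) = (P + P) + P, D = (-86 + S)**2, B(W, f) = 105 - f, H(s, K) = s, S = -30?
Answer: 96436960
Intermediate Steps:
D = 13456 (D = (-86 - 30)**2 = (-116)**2 = 13456)
T(P) = 3*P (T(P) = 2*P + P = 3*P)
(D + T(187))*(6646 + B(H(6, -8), -129)) = (13456 + 3*187)*(6646 + (105 - 1*(-129))) = (13456 + 561)*(6646 + (105 + 129)) = 14017*(6646 + 234) = 14017*6880 = 96436960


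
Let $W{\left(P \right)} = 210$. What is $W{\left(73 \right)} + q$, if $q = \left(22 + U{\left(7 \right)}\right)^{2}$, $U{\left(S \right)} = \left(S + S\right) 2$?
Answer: $2710$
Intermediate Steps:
$U{\left(S \right)} = 4 S$ ($U{\left(S \right)} = 2 S 2 = 4 S$)
$q = 2500$ ($q = \left(22 + 4 \cdot 7\right)^{2} = \left(22 + 28\right)^{2} = 50^{2} = 2500$)
$W{\left(73 \right)} + q = 210 + 2500 = 2710$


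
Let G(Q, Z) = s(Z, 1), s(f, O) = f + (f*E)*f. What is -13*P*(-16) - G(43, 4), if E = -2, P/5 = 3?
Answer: 3148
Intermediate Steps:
P = 15 (P = 5*3 = 15)
s(f, O) = f - 2*f² (s(f, O) = f + (f*(-2))*f = f + (-2*f)*f = f - 2*f²)
G(Q, Z) = Z*(1 - 2*Z)
-13*P*(-16) - G(43, 4) = -13*15*(-16) - 4*(1 - 2*4) = -195*(-16) - 4*(1 - 8) = 3120 - 4*(-7) = 3120 - 1*(-28) = 3120 + 28 = 3148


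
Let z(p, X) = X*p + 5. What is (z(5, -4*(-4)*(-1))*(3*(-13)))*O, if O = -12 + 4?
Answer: -23400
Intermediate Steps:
z(p, X) = 5 + X*p
O = -8
(z(5, -4*(-4)*(-1))*(3*(-13)))*O = ((5 + (-4*(-4)*(-1))*5)*(3*(-13)))*(-8) = ((5 + (16*(-1))*5)*(-39))*(-8) = ((5 - 16*5)*(-39))*(-8) = ((5 - 80)*(-39))*(-8) = -75*(-39)*(-8) = 2925*(-8) = -23400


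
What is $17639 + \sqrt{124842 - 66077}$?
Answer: $17639 + \sqrt{58765} \approx 17881.0$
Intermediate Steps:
$17639 + \sqrt{124842 - 66077} = 17639 + \sqrt{58765}$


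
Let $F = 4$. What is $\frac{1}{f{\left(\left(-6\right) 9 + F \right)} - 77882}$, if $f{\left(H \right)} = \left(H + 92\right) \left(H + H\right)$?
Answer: $- \frac{1}{82082} \approx -1.2183 \cdot 10^{-5}$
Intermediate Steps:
$f{\left(H \right)} = 2 H \left(92 + H\right)$ ($f{\left(H \right)} = \left(92 + H\right) 2 H = 2 H \left(92 + H\right)$)
$\frac{1}{f{\left(\left(-6\right) 9 + F \right)} - 77882} = \frac{1}{2 \left(\left(-6\right) 9 + 4\right) \left(92 + \left(\left(-6\right) 9 + 4\right)\right) - 77882} = \frac{1}{2 \left(-54 + 4\right) \left(92 + \left(-54 + 4\right)\right) - 77882} = \frac{1}{2 \left(-50\right) \left(92 - 50\right) - 77882} = \frac{1}{2 \left(-50\right) 42 - 77882} = \frac{1}{-4200 - 77882} = \frac{1}{-82082} = - \frac{1}{82082}$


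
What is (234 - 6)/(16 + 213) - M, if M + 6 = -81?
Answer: 20151/229 ≈ 87.996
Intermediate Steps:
M = -87 (M = -6 - 81 = -87)
(234 - 6)/(16 + 213) - M = (234 - 6)/(16 + 213) - 1*(-87) = 228/229 + 87 = 20151/229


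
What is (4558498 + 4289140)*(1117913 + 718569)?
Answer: 16248527929516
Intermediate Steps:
(4558498 + 4289140)*(1117913 + 718569) = 8847638*1836482 = 16248527929516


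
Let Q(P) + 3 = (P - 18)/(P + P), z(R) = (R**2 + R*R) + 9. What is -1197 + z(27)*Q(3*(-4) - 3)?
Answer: -39843/10 ≈ -3984.3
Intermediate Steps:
z(R) = 9 + 2*R**2 (z(R) = (R**2 + R**2) + 9 = 2*R**2 + 9 = 9 + 2*R**2)
Q(P) = -3 + (-18 + P)/(2*P) (Q(P) = -3 + (P - 18)/(P + P) = -3 + (-18 + P)/((2*P)) = -3 + (-18 + P)*(1/(2*P)) = -3 + (-18 + P)/(2*P))
-1197 + z(27)*Q(3*(-4) - 3) = -1197 + (9 + 2*27**2)*(-5/2 - 9/(3*(-4) - 3)) = -1197 + (9 + 2*729)*(-5/2 - 9/(-12 - 3)) = -1197 + (9 + 1458)*(-5/2 - 9/(-15)) = -1197 + 1467*(-5/2 - 9*(-1/15)) = -1197 + 1467*(-5/2 + 3/5) = -1197 + 1467*(-19/10) = -1197 - 27873/10 = -39843/10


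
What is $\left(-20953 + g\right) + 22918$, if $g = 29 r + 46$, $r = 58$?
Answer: $3693$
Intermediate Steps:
$g = 1728$ ($g = 29 \cdot 58 + 46 = 1682 + 46 = 1728$)
$\left(-20953 + g\right) + 22918 = \left(-20953 + 1728\right) + 22918 = -19225 + 22918 = 3693$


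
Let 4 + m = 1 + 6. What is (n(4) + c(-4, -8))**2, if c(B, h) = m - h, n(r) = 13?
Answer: 576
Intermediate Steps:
m = 3 (m = -4 + (1 + 6) = -4 + 7 = 3)
c(B, h) = 3 - h
(n(4) + c(-4, -8))**2 = (13 + (3 - 1*(-8)))**2 = (13 + (3 + 8))**2 = (13 + 11)**2 = 24**2 = 576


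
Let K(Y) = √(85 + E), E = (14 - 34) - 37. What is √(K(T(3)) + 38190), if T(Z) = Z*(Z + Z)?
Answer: √(38190 + 2*√7) ≈ 195.44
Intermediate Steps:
T(Z) = 2*Z² (T(Z) = Z*(2*Z) = 2*Z²)
E = -57 (E = -20 - 37 = -57)
K(Y) = 2*√7 (K(Y) = √(85 - 57) = √28 = 2*√7)
√(K(T(3)) + 38190) = √(2*√7 + 38190) = √(38190 + 2*√7)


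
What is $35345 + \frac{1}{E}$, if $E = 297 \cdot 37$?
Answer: $\frac{388406206}{10989} \approx 35345.0$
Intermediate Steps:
$E = 10989$
$35345 + \frac{1}{E} = 35345 + \frac{1}{10989} = \frac{388406206}{10989}$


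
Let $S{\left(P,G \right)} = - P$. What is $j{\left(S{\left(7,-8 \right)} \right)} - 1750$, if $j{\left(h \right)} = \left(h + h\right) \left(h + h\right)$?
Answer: $-1554$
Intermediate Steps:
$j{\left(h \right)} = 4 h^{2}$ ($j{\left(h \right)} = 2 h 2 h = 4 h^{2}$)
$j{\left(S{\left(7,-8 \right)} \right)} - 1750 = 4 \left(\left(-1\right) 7\right)^{2} - 1750 = 4 \left(-7\right)^{2} - 1750 = 4 \cdot 49 - 1750 = 196 - 1750 = -1554$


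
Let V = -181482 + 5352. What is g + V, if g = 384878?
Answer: 208748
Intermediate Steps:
V = -176130
g + V = 384878 - 176130 = 208748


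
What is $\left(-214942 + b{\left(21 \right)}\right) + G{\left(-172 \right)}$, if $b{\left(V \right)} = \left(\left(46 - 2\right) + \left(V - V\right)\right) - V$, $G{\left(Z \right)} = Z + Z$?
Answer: $-215263$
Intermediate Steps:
$G{\left(Z \right)} = 2 Z$
$b{\left(V \right)} = 44 - V$ ($b{\left(V \right)} = \left(44 + 0\right) - V = 44 - V$)
$\left(-214942 + b{\left(21 \right)}\right) + G{\left(-172 \right)} = \left(-214942 + \left(44 - 21\right)\right) + 2 \left(-172\right) = \left(-214942 + \left(44 - 21\right)\right) - 344 = \left(-214942 + 23\right) - 344 = -214919 - 344 = -215263$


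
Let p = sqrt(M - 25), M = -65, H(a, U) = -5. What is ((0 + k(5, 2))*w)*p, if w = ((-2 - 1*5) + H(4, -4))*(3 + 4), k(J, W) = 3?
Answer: -756*I*sqrt(10) ≈ -2390.7*I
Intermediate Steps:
w = -84 (w = ((-2 - 1*5) - 5)*(3 + 4) = ((-2 - 5) - 5)*7 = (-7 - 5)*7 = -12*7 = -84)
p = 3*I*sqrt(10) (p = sqrt(-65 - 25) = sqrt(-90) = 3*I*sqrt(10) ≈ 9.4868*I)
((0 + k(5, 2))*w)*p = ((0 + 3)*(-84))*(3*I*sqrt(10)) = (3*(-84))*(3*I*sqrt(10)) = -756*I*sqrt(10)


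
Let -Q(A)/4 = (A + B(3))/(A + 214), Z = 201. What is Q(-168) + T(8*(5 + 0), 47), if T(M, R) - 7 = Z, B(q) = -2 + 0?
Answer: 5124/23 ≈ 222.78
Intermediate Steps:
B(q) = -2
T(M, R) = 208 (T(M, R) = 7 + 201 = 208)
Q(A) = -4*(-2 + A)/(214 + A) (Q(A) = -4*(A - 2)/(A + 214) = -4*(-2 + A)/(214 + A))
Q(-168) + T(8*(5 + 0), 47) = 4*(2 - 1*(-168))/(214 - 168) + 208 = 4*(2 + 168)/46 + 208 = 4*(1/46)*170 + 208 = 340/23 + 208 = 5124/23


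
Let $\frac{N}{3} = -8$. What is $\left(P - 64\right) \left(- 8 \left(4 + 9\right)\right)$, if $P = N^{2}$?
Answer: $-53248$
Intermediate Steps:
$N = -24$ ($N = 3 \left(-8\right) = -24$)
$P = 576$ ($P = \left(-24\right)^{2} = 576$)
$\left(P - 64\right) \left(- 8 \left(4 + 9\right)\right) = \left(576 - 64\right) \left(- 8 \left(4 + 9\right)\right) = 512 \left(\left(-8\right) 13\right) = 512 \left(-104\right) = -53248$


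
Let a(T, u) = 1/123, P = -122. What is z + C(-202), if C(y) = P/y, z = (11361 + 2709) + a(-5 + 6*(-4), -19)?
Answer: 174799214/12423 ≈ 14071.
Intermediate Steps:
a(T, u) = 1/123
z = 1730611/123 (z = (11361 + 2709) + 1/123 = 14070 + 1/123 = 1730611/123 ≈ 14070.)
C(y) = -122/y
z + C(-202) = 1730611/123 - 122/(-202) = 1730611/123 - 122*(-1/202) = 1730611/123 + 61/101 = 174799214/12423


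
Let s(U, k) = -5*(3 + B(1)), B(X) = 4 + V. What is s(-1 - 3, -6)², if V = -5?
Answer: 100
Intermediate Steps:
B(X) = -1 (B(X) = 4 - 5 = -1)
s(U, k) = -10 (s(U, k) = -5*(3 - 1) = -5*2 = -10)
s(-1 - 3, -6)² = (-10)² = 100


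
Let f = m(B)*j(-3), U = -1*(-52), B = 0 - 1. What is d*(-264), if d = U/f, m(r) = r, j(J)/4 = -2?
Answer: -1716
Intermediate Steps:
j(J) = -8 (j(J) = 4*(-2) = -8)
B = -1
U = 52
f = 8 (f = -1*(-8) = 8)
d = 13/2 (d = 52/8 = 52*(1/8) = 13/2 ≈ 6.5000)
d*(-264) = (13/2)*(-264) = -1716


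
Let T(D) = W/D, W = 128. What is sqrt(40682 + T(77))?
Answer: sqrt(241213434)/77 ≈ 201.70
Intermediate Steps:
T(D) = 128/D
sqrt(40682 + T(77)) = sqrt(40682 + 128/77) = sqrt(3132642/77) = sqrt(241213434)/77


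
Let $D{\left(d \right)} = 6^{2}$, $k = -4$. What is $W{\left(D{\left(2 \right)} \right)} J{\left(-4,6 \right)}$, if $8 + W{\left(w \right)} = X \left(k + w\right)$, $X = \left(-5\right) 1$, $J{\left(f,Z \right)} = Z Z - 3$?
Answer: $-5544$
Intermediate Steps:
$J{\left(f,Z \right)} = -3 + Z^{2}$ ($J{\left(f,Z \right)} = Z^{2} - 3 = -3 + Z^{2}$)
$D{\left(d \right)} = 36$
$X = -5$
$W{\left(w \right)} = 12 - 5 w$ ($W{\left(w \right)} = -8 - 5 \left(-4 + w\right) = -8 - \left(-20 + 5 w\right) = 12 - 5 w$)
$W{\left(D{\left(2 \right)} \right)} J{\left(-4,6 \right)} = \left(12 - 180\right) \left(-3 + 6^{2}\right) = \left(12 - 180\right) \left(-3 + 36\right) = \left(-168\right) 33 = -5544$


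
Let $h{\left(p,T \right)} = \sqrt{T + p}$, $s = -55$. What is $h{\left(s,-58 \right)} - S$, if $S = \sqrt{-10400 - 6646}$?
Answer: $i \left(\sqrt{113} - 3 \sqrt{1894}\right) \approx - 119.93 i$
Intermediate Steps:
$S = 3 i \sqrt{1894}$ ($S = \sqrt{-17046} = 3 i \sqrt{1894} \approx 130.56 i$)
$h{\left(s,-58 \right)} - S = \sqrt{-58 - 55} - 3 i \sqrt{1894} = \sqrt{-113} - 3 i \sqrt{1894} = i \sqrt{113} - 3 i \sqrt{1894}$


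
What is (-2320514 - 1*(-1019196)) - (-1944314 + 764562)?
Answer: -121566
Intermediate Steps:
(-2320514 - 1*(-1019196)) - (-1944314 + 764562) = (-2320514 + 1019196) - 1*(-1179752) = -1301318 + 1179752 = -121566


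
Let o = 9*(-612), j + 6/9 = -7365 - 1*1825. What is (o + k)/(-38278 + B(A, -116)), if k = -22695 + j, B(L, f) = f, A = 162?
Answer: 112181/115182 ≈ 0.97395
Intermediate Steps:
j = -27572/3 (j = -2/3 + (-7365 - 1*1825) = -2/3 + (-7365 - 1825) = -2/3 - 9190 = -27572/3 ≈ -9190.7)
o = -5508
k = -95657/3 (k = -22695 - 27572/3 = -95657/3 ≈ -31886.)
(o + k)/(-38278 + B(A, -116)) = (-5508 - 95657/3)/(-38278 - 116) = -112181/3/(-38394) = -112181/3*(-1/38394) = 112181/115182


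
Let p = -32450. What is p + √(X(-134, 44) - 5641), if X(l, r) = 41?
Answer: -32450 + 20*I*√14 ≈ -32450.0 + 74.833*I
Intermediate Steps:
p + √(X(-134, 44) - 5641) = -32450 + √(41 - 5641) = -32450 + √(-5600) = -32450 + 20*I*√14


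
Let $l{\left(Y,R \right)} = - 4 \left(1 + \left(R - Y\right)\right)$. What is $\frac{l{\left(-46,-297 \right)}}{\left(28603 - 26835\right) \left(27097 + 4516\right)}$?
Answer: $\frac{125}{6986473} \approx 1.7892 \cdot 10^{-5}$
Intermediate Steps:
$l{\left(Y,R \right)} = -4 - 4 R + 4 Y$ ($l{\left(Y,R \right)} = - 4 \left(1 + R - Y\right) = -4 - 4 R + 4 Y$)
$\frac{l{\left(-46,-297 \right)}}{\left(28603 - 26835\right) \left(27097 + 4516\right)} = \frac{-4 - -1188 + 4 \left(-46\right)}{\left(28603 - 26835\right) \left(27097 + 4516\right)} = \frac{-4 + 1188 - 184}{1768 \cdot 31613} = \frac{1000}{55891784} = 1000 \cdot \frac{1}{55891784} = \frac{125}{6986473}$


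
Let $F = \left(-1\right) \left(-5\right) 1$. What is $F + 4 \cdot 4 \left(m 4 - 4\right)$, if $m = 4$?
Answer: $197$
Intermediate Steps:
$F = 5$ ($F = 5 \cdot 1 = 5$)
$F + 4 \cdot 4 \left(m 4 - 4\right) = 5 + 4 \cdot 4 \left(4 \cdot 4 - 4\right) = 5 + 16 \left(16 - 4\right) = 5 + 16 \cdot 12 = 5 + 192 = 197$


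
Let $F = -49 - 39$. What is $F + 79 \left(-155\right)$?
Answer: $-12333$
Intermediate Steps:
$F = -88$
$F + 79 \left(-155\right) = -88 + 79 \left(-155\right) = -88 - 12245 = -12333$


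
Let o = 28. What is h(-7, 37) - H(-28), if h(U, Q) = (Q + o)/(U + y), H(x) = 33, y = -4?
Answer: -428/11 ≈ -38.909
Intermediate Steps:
h(U, Q) = (28 + Q)/(-4 + U) (h(U, Q) = (Q + 28)/(U - 4) = (28 + Q)/(-4 + U))
h(-7, 37) - H(-28) = (28 + 37)/(-4 - 7) - 1*33 = 65/(-11) - 33 = -1/11*65 - 33 = -65/11 - 33 = -428/11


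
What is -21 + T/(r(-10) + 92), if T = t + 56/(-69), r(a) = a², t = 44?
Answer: -68807/3312 ≈ -20.775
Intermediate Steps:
T = 2980/69 (T = 44 + 56/(-69) = 44 + 56*(-1/69) = 44 - 56/69 = 2980/69 ≈ 43.188)
-21 + T/(r(-10) + 92) = -21 + 2980/(69*((-10)² + 92)) = -21 + 2980/(69*(100 + 92)) = -21 + (2980/69)/192 = -21 + (2980/69)*(1/192) = -21 + 745/3312 = -68807/3312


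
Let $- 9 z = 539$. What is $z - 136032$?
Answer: $- \frac{1224827}{9} \approx -1.3609 \cdot 10^{5}$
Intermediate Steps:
$z = - \frac{539}{9}$ ($z = \left(- \frac{1}{9}\right) 539 = - \frac{539}{9} \approx -59.889$)
$z - 136032 = - \frac{539}{9} - 136032 = - \frac{1224827}{9}$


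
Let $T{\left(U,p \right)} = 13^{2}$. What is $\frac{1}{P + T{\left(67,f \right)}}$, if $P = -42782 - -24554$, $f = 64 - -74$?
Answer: $- \frac{1}{18059} \approx -5.5374 \cdot 10^{-5}$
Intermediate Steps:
$f = 138$ ($f = 64 + 74 = 138$)
$T{\left(U,p \right)} = 169$
$P = -18228$ ($P = -42782 + 24554 = -18228$)
$\frac{1}{P + T{\left(67,f \right)}} = \frac{1}{-18228 + 169} = \frac{1}{-18059} = - \frac{1}{18059}$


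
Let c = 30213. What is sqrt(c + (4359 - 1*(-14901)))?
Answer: 3*sqrt(5497) ≈ 222.43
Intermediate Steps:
sqrt(c + (4359 - 1*(-14901))) = sqrt(30213 + (4359 - 1*(-14901))) = sqrt(30213 + (4359 + 14901)) = sqrt(30213 + 19260) = sqrt(49473) = 3*sqrt(5497)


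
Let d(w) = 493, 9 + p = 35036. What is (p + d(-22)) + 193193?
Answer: 228713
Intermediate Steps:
p = 35027 (p = -9 + 35036 = 35027)
(p + d(-22)) + 193193 = (35027 + 493) + 193193 = 35520 + 193193 = 228713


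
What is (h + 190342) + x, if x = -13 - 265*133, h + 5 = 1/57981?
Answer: 8991635500/57981 ≈ 1.5508e+5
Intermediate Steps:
h = -289904/57981 (h = -5 + 1/57981 = -289904/57981 ≈ -5.0000)
x = -35258 (x = -13 - 35245 = -35258)
(h + 190342) + x = (-289904/57981 + 190342) - 35258 = 11035929598/57981 - 35258 = 8991635500/57981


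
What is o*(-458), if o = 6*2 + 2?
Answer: -6412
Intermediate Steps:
o = 14 (o = 12 + 2 = 14)
o*(-458) = 14*(-458) = -6412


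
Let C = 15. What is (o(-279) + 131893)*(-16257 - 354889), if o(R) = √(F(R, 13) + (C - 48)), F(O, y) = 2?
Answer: -48951559378 - 371146*I*√31 ≈ -4.8952e+10 - 2.0665e+6*I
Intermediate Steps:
o(R) = I*√31 (o(R) = √(2 + (15 - 48)) = √(2 - 33) = √(-31) = I*√31)
(o(-279) + 131893)*(-16257 - 354889) = (I*√31 + 131893)*(-16257 - 354889) = (131893 + I*√31)*(-371146) = -48951559378 - 371146*I*√31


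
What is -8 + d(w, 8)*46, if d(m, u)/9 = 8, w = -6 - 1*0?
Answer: 3304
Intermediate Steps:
w = -6 (w = -6 + 0 = -6)
d(m, u) = 72 (d(m, u) = 9*8 = 72)
-8 + d(w, 8)*46 = -8 + 72*46 = -8 + 3312 = 3304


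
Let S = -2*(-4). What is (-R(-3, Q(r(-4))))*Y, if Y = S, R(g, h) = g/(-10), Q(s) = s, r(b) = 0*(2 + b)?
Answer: -12/5 ≈ -2.4000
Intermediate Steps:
r(b) = 0
R(g, h) = -g/10 (R(g, h) = g*(-⅒) = -g/10)
S = 8
Y = 8
(-R(-3, Q(r(-4))))*Y = -(-1)*(-3)/10*8 = -1*3/10*8 = -3/10*8 = -12/5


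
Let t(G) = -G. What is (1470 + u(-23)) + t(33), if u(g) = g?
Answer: 1414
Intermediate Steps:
(1470 + u(-23)) + t(33) = (1470 - 23) - 1*33 = 1447 - 33 = 1414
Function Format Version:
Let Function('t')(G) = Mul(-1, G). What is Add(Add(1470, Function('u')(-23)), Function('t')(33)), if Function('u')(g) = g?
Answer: 1414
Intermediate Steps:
Add(Add(1470, Function('u')(-23)), Function('t')(33)) = Add(Add(1470, -23), Mul(-1, 33)) = Add(1447, -33) = 1414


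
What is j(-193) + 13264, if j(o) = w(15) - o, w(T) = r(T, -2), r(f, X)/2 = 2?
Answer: 13461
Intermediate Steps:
r(f, X) = 4 (r(f, X) = 2*2 = 4)
w(T) = 4
j(o) = 4 - o
j(-193) + 13264 = (4 - 1*(-193)) + 13264 = (4 + 193) + 13264 = 197 + 13264 = 13461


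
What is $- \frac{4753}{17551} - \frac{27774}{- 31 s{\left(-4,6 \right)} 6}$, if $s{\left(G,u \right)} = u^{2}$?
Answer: $\frac{25313077}{6528972} \approx 3.877$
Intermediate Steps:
$- \frac{4753}{17551} - \frac{27774}{- 31 s{\left(-4,6 \right)} 6} = - \frac{4753}{17551} - \frac{27774}{- 31 \cdot 6^{2} \cdot 6} = \left(-4753\right) \frac{1}{17551} - \frac{27774}{\left(-31\right) 36 \cdot 6} = - \frac{4753}{17551} - \frac{27774}{\left(-1116\right) 6} = - \frac{4753}{17551} - \frac{27774}{-6696} = - \frac{4753}{17551} - - \frac{1543}{372} = - \frac{4753}{17551} + \frac{1543}{372} = \frac{25313077}{6528972}$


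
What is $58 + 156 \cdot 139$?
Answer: $21742$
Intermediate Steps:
$58 + 156 \cdot 139 = 58 + 21684 = 21742$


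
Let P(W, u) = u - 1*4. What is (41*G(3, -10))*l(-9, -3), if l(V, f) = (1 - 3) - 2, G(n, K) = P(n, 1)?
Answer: 492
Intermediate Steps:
P(W, u) = -4 + u (P(W, u) = u - 4 = -4 + u)
G(n, K) = -3 (G(n, K) = -4 + 1 = -3)
l(V, f) = -4 (l(V, f) = -2 - 2 = -4)
(41*G(3, -10))*l(-9, -3) = (41*(-3))*(-4) = -123*(-4) = 492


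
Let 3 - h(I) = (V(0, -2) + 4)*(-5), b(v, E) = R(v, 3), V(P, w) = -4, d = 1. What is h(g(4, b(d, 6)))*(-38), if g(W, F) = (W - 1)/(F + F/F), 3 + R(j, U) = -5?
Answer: -114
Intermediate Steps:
R(j, U) = -8 (R(j, U) = -3 - 5 = -8)
b(v, E) = -8
g(W, F) = (-1 + W)/(1 + F) (g(W, F) = (-1 + W)/(F + 1) = (-1 + W)/(1 + F))
h(I) = 3 (h(I) = 3 - (-4 + 4)*(-5) = 3 - 0*(-5) = 3 - 1*0 = 3 + 0 = 3)
h(g(4, b(d, 6)))*(-38) = 3*(-38) = -114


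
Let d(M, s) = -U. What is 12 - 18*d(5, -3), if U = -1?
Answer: -6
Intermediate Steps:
d(M, s) = 1 (d(M, s) = -1*(-1) = 1)
12 - 18*d(5, -3) = 12 - 18*1 = 12 - 18 = -6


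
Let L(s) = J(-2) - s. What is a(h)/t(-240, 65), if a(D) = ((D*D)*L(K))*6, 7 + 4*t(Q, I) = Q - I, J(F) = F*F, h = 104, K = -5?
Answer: -7488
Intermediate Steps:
J(F) = F²
L(s) = 4 - s (L(s) = (-2)² - s = 4 - s)
t(Q, I) = -7/4 - I/4 + Q/4 (t(Q, I) = -7/4 + (Q - I)/4 = -7/4 + (-I/4 + Q/4) = -7/4 - I/4 + Q/4)
a(D) = 54*D² (a(D) = ((D*D)*(4 - 1*(-5)))*6 = (D²*(4 + 5))*6 = (D²*9)*6 = (9*D²)*6 = 54*D²)
a(h)/t(-240, 65) = (54*104²)/(-7/4 - ¼*65 + (¼)*(-240)) = (54*10816)/(-7/4 - 65/4 - 60) = 584064/(-78) = 584064*(-1/78) = -7488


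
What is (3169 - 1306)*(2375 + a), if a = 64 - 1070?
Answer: 2550447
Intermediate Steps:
a = -1006
(3169 - 1306)*(2375 + a) = (3169 - 1306)*(2375 - 1006) = 1863*1369 = 2550447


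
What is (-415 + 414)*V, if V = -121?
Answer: 121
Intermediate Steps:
(-415 + 414)*V = (-415 + 414)*(-121) = -1*(-121) = 121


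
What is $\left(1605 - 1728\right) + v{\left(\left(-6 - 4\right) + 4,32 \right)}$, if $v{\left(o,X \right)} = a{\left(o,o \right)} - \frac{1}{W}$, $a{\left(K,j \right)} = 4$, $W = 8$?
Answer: $- \frac{953}{8} \approx -119.13$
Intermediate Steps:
$v{\left(o,X \right)} = \frac{31}{8}$ ($v{\left(o,X \right)} = 4 - \frac{1}{8} = \frac{31}{8}$)
$\left(1605 - 1728\right) + v{\left(\left(-6 - 4\right) + 4,32 \right)} = \left(1605 - 1728\right) + \frac{31}{8} = -123 + \frac{31}{8} = - \frac{953}{8}$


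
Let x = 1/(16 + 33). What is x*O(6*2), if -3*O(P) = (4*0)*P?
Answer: 0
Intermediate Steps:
x = 1/49 ≈ 0.020408
O(P) = 0 (O(P) = -4*0*P/3 = -0*P = -⅓*0 = 0)
x*O(6*2) = (1/49)*0 = 0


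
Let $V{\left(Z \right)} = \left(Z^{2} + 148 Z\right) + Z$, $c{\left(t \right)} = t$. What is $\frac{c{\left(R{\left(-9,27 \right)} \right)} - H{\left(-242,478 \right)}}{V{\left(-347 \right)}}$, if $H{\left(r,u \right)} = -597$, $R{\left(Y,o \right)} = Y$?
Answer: $\frac{98}{11451} \approx 0.0085582$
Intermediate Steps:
$V{\left(Z \right)} = Z^{2} + 149 Z$
$\frac{c{\left(R{\left(-9,27 \right)} \right)} - H{\left(-242,478 \right)}}{V{\left(-347 \right)}} = \frac{-9 - -597}{\left(-347\right) \left(149 - 347\right)} = \frac{-9 + 597}{\left(-347\right) \left(-198\right)} = \frac{588}{68706} = 588 \cdot \frac{1}{68706} = \frac{98}{11451}$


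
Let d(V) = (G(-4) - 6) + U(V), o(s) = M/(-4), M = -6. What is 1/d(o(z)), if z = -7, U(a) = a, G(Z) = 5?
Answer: 2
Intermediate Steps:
o(s) = 3/2 (o(s) = -6/(-4) = -6*(-¼) = 3/2)
d(V) = -1 + V (d(V) = (5 - 6) + V = -1 + V)
1/d(o(z)) = 1/(-1 + 3/2) = 1/(½) = 2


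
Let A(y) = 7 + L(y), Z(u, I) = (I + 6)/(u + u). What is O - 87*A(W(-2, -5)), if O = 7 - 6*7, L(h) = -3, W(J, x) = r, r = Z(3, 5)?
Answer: -383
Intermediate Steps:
Z(u, I) = (6 + I)/(2*u) (Z(u, I) = (6 + I)/((2*u)) = (6 + I)*(1/(2*u)) = (6 + I)/(2*u))
r = 11/6 (r = (½)*(6 + 5)/3 = (½)*(⅓)*11 = 11/6 ≈ 1.8333)
W(J, x) = 11/6
O = -35 (O = 7 - 42 = -35)
A(y) = 4 (A(y) = 7 - 3 = 4)
O - 87*A(W(-2, -5)) = -35 - 87*4 = -35 - 348 = -383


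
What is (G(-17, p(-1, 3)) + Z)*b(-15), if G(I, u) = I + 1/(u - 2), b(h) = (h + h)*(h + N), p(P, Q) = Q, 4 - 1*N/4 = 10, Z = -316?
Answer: -388440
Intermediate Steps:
N = -24 (N = 16 - 4*10 = 16 - 40 = -24)
b(h) = 2*h*(-24 + h) (b(h) = (h + h)*(h - 24) = (2*h)*(-24 + h) = 2*h*(-24 + h))
G(I, u) = I + 1/(-2 + u)
(G(-17, p(-1, 3)) + Z)*b(-15) = ((1 - 2*(-17) - 17*3)/(-2 + 3) - 316)*(2*(-15)*(-24 - 15)) = ((1 + 34 - 51)/1 - 316)*(2*(-15)*(-39)) = (1*(-16) - 316)*1170 = (-16 - 316)*1170 = -332*1170 = -388440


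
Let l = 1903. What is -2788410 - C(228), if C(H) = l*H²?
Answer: -101713962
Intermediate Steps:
C(H) = 1903*H²
-2788410 - C(228) = -2788410 - 1903*228² = -2788410 - 1903*51984 = -2788410 - 1*98925552 = -2788410 - 98925552 = -101713962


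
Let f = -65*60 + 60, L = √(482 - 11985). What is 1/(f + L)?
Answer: -3840/14757103 - I*√11503/14757103 ≈ -0.00026021 - 7.2678e-6*I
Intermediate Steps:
L = I*√11503 (L = √(-11503) = I*√11503 ≈ 107.25*I)
f = -3840 (f = -3900 + 60 = -3840)
1/(f + L) = 1/(-3840 + I*√11503)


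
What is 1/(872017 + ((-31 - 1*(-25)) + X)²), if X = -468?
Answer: 1/1096693 ≈ 9.1183e-7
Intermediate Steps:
1/(872017 + ((-31 - 1*(-25)) + X)²) = 1/(872017 + ((-31 - 1*(-25)) - 468)²) = 1/(872017 + ((-31 + 25) - 468)²) = 1/(872017 + (-6 - 468)²) = 1/(872017 + (-474)²) = 1/(872017 + 224676) = 1/1096693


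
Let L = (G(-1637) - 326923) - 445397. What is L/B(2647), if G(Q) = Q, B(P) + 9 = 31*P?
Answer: -773957/82048 ≈ -9.4330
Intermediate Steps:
B(P) = -9 + 31*P
L = -773957 (L = (-1637 - 326923) - 445397 = -328560 - 445397 = -773957)
L/B(2647) = -773957/(-9 + 31*2647) = -773957/(-9 + 82057) = -773957/82048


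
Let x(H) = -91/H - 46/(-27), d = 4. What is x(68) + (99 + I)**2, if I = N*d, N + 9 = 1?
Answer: 8242475/1836 ≈ 4489.4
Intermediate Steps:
N = -8 (N = -9 + 1 = -8)
I = -32 (I = -8*4 = -32)
x(H) = 46/27 - 91/H (x(H) = -91/H - 46*(-1/27) = -91/H + 46/27 = 46/27 - 91/H)
x(68) + (99 + I)**2 = (46/27 - 91/68) + (99 - 32)**2 = (46/27 - 91*1/68) + 67**2 = (46/27 - 91/68) + 4489 = 671/1836 + 4489 = 8242475/1836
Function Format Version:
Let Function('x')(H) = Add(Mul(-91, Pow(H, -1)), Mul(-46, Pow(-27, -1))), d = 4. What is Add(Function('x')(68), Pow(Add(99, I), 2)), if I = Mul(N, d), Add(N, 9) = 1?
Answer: Rational(8242475, 1836) ≈ 4489.4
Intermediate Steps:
N = -8 (N = Add(-9, 1) = -8)
I = -32 (I = Mul(-8, 4) = -32)
Function('x')(H) = Add(Rational(46, 27), Mul(-91, Pow(H, -1))) (Function('x')(H) = Add(Mul(-91, Pow(H, -1)), Mul(-46, Rational(-1, 27))) = Add(Mul(-91, Pow(H, -1)), Rational(46, 27)) = Add(Rational(46, 27), Mul(-91, Pow(H, -1))))
Add(Function('x')(68), Pow(Add(99, I), 2)) = Add(Add(Rational(46, 27), Mul(-91, Pow(68, -1))), Pow(Add(99, -32), 2)) = Add(Add(Rational(46, 27), Mul(-91, Rational(1, 68))), Pow(67, 2)) = Add(Add(Rational(46, 27), Rational(-91, 68)), 4489) = Add(Rational(671, 1836), 4489) = Rational(8242475, 1836)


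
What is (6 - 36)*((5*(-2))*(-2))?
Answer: -600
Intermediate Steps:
(6 - 36)*((5*(-2))*(-2)) = -(-300)*(-2) = -30*20 = -600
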